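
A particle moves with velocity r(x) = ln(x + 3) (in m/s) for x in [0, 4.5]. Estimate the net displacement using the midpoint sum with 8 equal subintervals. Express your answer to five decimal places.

7.31856

Δx = (4.5 − 0)/8 = 0.5625.
Midpoints: 0.28125, 0.84375, 1.40625, 1.96875, 2.53125, 3.09375, 3.65625, 4.21875.
r(0.28125) ≈ 1.18822, r(0.84375) ≈ 1.34645, r(1.40625) ≈ 1.48302, r(1.96875) ≈ 1.60317, r(2.53125) ≈ 1.71041, r(3.09375) ≈ 1.80726, r(3.65625) ≈ 1.89556, r(4.21875) ≈ 1.97668.
Sum = Δx · [r(0.28125) + r(0.84375) + r(1.40625) + ...].
Sum ≈ 7.31856.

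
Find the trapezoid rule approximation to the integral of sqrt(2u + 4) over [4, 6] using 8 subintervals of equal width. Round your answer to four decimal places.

7.4767

Δu = (6 − 4)/8 = 0.25.
f(4) ≈ 3.4641, f(4.25) ≈ 3.5355, f(4.5) ≈ 3.6056, f(4.75) ≈ 3.6742, f(5) ≈ 3.7417, f(5.25) ≈ 3.8079, f(5.5) ≈ 3.8730, f(5.75) ≈ 3.9370, f(6) ≈ 4.0000.
T_8 = (Δu/2)·[f(u_0) + 2f(u_1) + ... + 2f(u_{7}) + f(u_8)].
Sum ≈ 7.4767.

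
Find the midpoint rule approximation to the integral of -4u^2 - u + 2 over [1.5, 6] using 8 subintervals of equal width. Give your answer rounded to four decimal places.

Δu = (6 − 1.5)/8 = 0.5625.
Midpoints: 1.78125, 2.34375, 2.90625, 3.46875, 4.03125, 4.59375, 5.15625, 5.71875.
f(1.78125) = -12.47265625, f(2.34375) = -22.31640625, f(2.90625) = -34.69140625, f(3.46875) = -49.59765625, f(4.03125) = -67.03515625, f(4.59375) = -87.00390625, f(5.15625) = -109.50390625, f(5.71875) = -134.53515625.
Sum = Δu · [f(1.78125) + f(2.34375) + f(2.90625) + ...].
Sum ≈ -290.9004.

-290.9004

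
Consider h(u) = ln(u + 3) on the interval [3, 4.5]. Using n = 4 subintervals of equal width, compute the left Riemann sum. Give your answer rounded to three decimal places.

2.819

Δu = (4.5 − 3)/4 = 0.375.
Left endpoints: 3, 3.375, 3.75, 4.125.
h(3) ≈ 1.792, h(3.375) ≈ 1.852, h(3.75) ≈ 1.910, h(4.125) ≈ 1.964.
Sum = Δu · [h(3) + h(3.375) + h(3.75) + h(4.125)].
Sum ≈ 2.819.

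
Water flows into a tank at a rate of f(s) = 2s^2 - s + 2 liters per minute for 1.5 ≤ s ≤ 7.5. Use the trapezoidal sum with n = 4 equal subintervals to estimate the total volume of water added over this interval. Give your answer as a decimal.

268.5

Δs = (7.5 − 1.5)/4 = 1.5.
f(1.5) = 5, f(3) = 17, f(4.5) = 38, f(6) = 68, f(7.5) = 107.
T_4 = (Δs/2)·[f(s_0) + 2f(s_1) + 2f(s_2) + 2f(s_3) + f(s_4)].
Sum = 268.5.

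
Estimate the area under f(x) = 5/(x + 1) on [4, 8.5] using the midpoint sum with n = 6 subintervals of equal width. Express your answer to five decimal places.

Δx = (8.5 − 4)/6 = 0.75.
Midpoints: 4.375, 5.125, 5.875, 6.625, 7.375, 8.125.
f(4.375) = 40/43, f(5.125) = 40/49, f(5.875) = 8/11, f(6.625) = 40/61, f(7.375) = 40/67, f(8.125) = 40/73.
Sum = Δx · [f(4.375) + f(5.125) + f(5.875) + ...].
Sum ≈ 3.20590.

3.20590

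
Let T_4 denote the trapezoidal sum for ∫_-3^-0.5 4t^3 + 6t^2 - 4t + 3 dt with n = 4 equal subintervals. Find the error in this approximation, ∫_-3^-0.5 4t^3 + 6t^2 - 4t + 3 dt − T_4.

Exact integral: ∫_-3^-0.5 f(t) dt = -2.1875.
T_4 = -4.62890625.
Error = -2.1875 − (-4.62890625) = 2.44140625.

2.44140625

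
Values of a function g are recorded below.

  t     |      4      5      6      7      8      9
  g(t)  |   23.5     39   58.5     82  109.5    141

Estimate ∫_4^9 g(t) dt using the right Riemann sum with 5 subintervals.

430

Δt = 1.
Sum = 1·[39 + 58.5 + 82 + 109.5 + 141] = 430.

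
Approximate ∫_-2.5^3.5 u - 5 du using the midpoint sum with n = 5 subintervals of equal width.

-27

Δu = (3.5 − (-2.5))/5 = 1.2.
Midpoints: -1.9, -0.7, 0.5, 1.7, 2.9.
f(-1.9) = -6.9, f(-0.7) = -5.7, f(0.5) = -4.5, f(1.7) = -3.3, f(2.9) = -2.1.
Sum = Δu · [f(-1.9) + f(-0.7) + f(0.5) + f(1.7) + f(2.9)].
Sum = -27.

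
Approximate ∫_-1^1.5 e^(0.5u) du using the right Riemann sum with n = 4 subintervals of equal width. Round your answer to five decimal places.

3.51750

Δu = (1.5 − (-1))/4 = 0.625.
Right endpoints: -0.375, 0.25, 0.875, 1.5.
f(-0.375) ≈ 0.82903, f(0.25) ≈ 1.13315, f(0.875) ≈ 1.54883, f(1.5) ≈ 2.11700.
Sum = Δu · [f(-0.375) + f(0.25) + f(0.875) + f(1.5)].
Sum ≈ 3.51750.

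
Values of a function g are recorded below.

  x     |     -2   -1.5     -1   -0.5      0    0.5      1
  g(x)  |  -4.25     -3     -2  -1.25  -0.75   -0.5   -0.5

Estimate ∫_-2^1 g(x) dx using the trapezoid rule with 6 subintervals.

Δx = 0.5.
T_6 = (0.5/2)·[(-4.25) + 2·(-3) + 2·(-2) + 2·(-1.25) + 2·(-0.75) + 2·(-0.5) + (-0.5)] = -4.9375.

-4.9375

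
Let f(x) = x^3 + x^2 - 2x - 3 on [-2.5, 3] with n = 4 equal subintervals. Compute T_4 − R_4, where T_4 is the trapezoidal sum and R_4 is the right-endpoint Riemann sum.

-23.6328125

T_4 ≈ 8.475586.
R_4 ≈ 32.108398.
T_4 − R_4 = -23.6328125.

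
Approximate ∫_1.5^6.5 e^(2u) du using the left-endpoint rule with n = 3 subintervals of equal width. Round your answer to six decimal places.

Δu = (6.5 − 1.5)/3 = 5/3.
Left endpoints: 1.5, 19/6, 29/6.
f(1.5) ≈ 20.085537, f(19/6) ≈ 563.030237, f(29/6) ≈ 15782.652403.
Sum = Δu · [f(1.5) + f(19/6) + f(29/6)].
Sum ≈ 27276.280295.

27276.280295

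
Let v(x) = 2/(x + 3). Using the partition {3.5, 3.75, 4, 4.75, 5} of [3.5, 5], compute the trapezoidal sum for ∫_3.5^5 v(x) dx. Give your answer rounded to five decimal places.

Subinterval widths: 0.25, 0.25, 0.75, 0.25.
v(3.5) = 4/13, v(3.75) = 8/27, v(4) = 2/7, v(4.75) = 8/31, v(5) = 0.25.
On each subinterval the trapezoid contributes (Δx_i/2)·[v(x_{i-1}) + v(x_i)].
Sum ≈ 0.41568.

0.41568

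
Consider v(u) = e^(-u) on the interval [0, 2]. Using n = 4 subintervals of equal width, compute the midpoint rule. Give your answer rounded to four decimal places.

Δu = (2 − 0)/4 = 0.5.
Midpoints: 0.25, 0.75, 1.25, 1.75.
v(0.25) ≈ 0.7788, v(0.75) ≈ 0.4724, v(1.25) ≈ 0.2865, v(1.75) ≈ 0.1738.
Sum = Δu · [v(0.25) + v(0.75) + v(1.25) + v(1.75)].
Sum ≈ 0.8557.

0.8557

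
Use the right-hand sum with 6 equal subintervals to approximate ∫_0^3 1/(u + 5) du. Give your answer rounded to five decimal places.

Δu = (3 − 0)/6 = 0.5.
Right endpoints: 0.5, 1, 1.5, 2, 2.5, 3.
f(0.5) = 2/11, f(1) = 1/6, f(1.5) = 2/13, f(2) = 1/7, f(2.5) = 2/15, f(3) = 0.125.
Sum = Δu · [f(0.5) + f(1) + f(1.5) + ...].
Sum ≈ 0.45176.

0.45176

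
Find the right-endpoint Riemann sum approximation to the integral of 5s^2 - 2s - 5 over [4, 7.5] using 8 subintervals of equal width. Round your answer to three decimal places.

581.759

Δs = (7.5 − 4)/8 = 0.4375.
Right endpoints: 4.4375, 4.875, 5.3125, 5.75, 6.1875, 6.625, 7.0625, 7.5.
f(4.4375) = 84.58203125, f(4.875) = 104.078125, f(5.3125) = 125.48828125, f(5.75) = 148.8125, f(6.1875) = 174.05078125, f(6.625) = 201.203125, f(7.0625) = 230.26953125, f(7.5) = 261.25.
Sum = Δs · [f(4.4375) + f(4.875) + f(5.3125) + ...].
Sum ≈ 581.759.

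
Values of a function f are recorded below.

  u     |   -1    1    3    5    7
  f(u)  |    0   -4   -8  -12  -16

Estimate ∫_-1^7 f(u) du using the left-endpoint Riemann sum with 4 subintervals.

Δu = 2.
Sum = 2·[0 + (-4) + (-8) + (-12)] = -48.

-48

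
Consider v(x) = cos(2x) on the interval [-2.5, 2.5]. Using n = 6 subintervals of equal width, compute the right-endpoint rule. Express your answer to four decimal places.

Δx = (2.5 − (-2.5))/6 = 5/6.
Right endpoints: -5/3, -5/6, 0, 5/6, 5/3, 2.5.
v(-5/3) ≈ -0.9817, v(-5/6) ≈ -0.0957, v(0) ≈ 1.0000, v(5/6) ≈ -0.0957, v(5/3) ≈ -0.9817, v(2.5) ≈ 0.2837.
Sum = Δx · [v(-5/3) + v(-5/6) + v(0) + ...].
Sum ≈ -0.7259.

-0.7259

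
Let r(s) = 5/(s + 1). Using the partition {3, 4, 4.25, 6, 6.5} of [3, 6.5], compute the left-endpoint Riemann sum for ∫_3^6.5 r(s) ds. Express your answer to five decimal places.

3.52381

Subinterval widths: 1, 0.25, 1.75, 0.5.
Left endpoints: 3, 4, 4.25, 6.
r(3) = 1.25, r(4) = 1, r(4.25) = 20/21, r(6) = 5/7.
Sum = Σ Δs_i · r(s_i).
Sum ≈ 3.52381.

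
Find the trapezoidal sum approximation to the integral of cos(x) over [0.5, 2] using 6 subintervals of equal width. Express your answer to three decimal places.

0.428

Δx = (2 − 0.5)/6 = 0.25.
f(0.5) ≈ 0.878, f(0.75) ≈ 0.732, f(1) ≈ 0.540, f(1.25) ≈ 0.315, f(1.5) ≈ 0.071, f(1.75) ≈ -0.178, f(2) ≈ -0.416.
T_6 = (Δx/2)·[f(x_0) + 2f(x_1) + ... + 2f(x_{5}) + f(x_6)].
Sum ≈ 0.428.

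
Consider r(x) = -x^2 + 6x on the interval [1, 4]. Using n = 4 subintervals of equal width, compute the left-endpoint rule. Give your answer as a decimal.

22.59375

Δx = (4 − 1)/4 = 0.75.
Left endpoints: 1, 1.75, 2.5, 3.25.
r(1) = 5, r(1.75) = 7.4375, r(2.5) = 8.75, r(3.25) = 8.9375.
Sum = Δx · [r(1) + r(1.75) + r(2.5) + r(3.25)].
Sum = 22.59375.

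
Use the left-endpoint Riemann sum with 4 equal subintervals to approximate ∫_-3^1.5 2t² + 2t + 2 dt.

Δt = (1.5 − (-3))/4 = 1.125.
Left endpoints: -3, -1.875, -0.75, 0.375.
f(-3) = 14, f(-1.875) = 5.28125, f(-0.75) = 1.625, f(0.375) = 3.03125.
Sum = Δt · [f(-3) + f(-1.875) + f(-0.75) + f(0.375)].
Sum = 26.9296875.

26.9296875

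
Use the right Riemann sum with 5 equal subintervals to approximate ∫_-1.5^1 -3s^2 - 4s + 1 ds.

Δs = (1 − (-1.5))/5 = 0.5.
Right endpoints: -1, -0.5, 0, 0.5, 1.
f(-1) = 2, f(-0.5) = 2.25, f(0) = 1, f(0.5) = -1.75, f(1) = -6.
Sum = Δs · [f(-1) + f(-0.5) + f(0) + f(0.5) + f(1)].
Sum = -1.25.

-1.25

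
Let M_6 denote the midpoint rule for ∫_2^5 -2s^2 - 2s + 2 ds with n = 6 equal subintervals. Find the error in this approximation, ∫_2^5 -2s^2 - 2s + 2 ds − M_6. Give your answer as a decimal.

Exact integral: ∫_2^5 f(s) ds = -93.
M_6 = -92.875.
Error = -93 − (-92.875) = -0.125.

-0.125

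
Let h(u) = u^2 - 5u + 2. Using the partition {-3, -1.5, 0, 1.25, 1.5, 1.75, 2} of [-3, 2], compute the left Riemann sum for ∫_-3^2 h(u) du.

56.71875

Subinterval widths: 1.5, 1.5, 1.25, 0.25, 0.25, 0.25.
Left endpoints: -3, -1.5, 0, 1.25, 1.5, 1.75.
h(-3) = 26, h(-1.5) = 11.75, h(0) = 2, h(1.25) = -2.6875, h(1.5) = -3.25, h(1.75) = -3.6875.
Sum = Σ Δu_i · h(u_i).
Sum = 56.71875.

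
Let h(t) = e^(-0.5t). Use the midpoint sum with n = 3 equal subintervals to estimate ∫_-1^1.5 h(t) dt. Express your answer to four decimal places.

2.3358

Δt = (1.5 − (-1))/3 = 5/6.
Midpoints: -7/12, 0.25, 13/12.
h(-7/12) ≈ 1.3387, h(0.25) ≈ 0.8825, h(13/12) ≈ 0.5818.
Sum = Δt · [h(-7/12) + h(0.25) + h(13/12)].
Sum ≈ 2.3358.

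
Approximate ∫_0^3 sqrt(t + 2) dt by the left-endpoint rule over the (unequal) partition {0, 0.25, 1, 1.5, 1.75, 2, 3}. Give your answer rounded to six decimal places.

Subinterval widths: 0.25, 0.75, 0.5, 0.25, 0.25, 1.
Left endpoints: 0, 0.25, 1, 1.5, 1.75, 2.
f(0) ≈ 1.414214, f(0.25) ≈ 1.500000, f(1) ≈ 1.732051, f(1.5) ≈ 1.870829, f(1.75) ≈ 1.936492, f(2) ≈ 2.000000.
Sum = Σ Δt_i · f(t_i).
Sum ≈ 5.296409.

5.296409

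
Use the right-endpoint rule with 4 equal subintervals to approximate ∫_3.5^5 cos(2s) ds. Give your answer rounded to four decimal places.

Δs = (5 − 3.5)/4 = 0.375.
Right endpoints: 3.875, 4.25, 4.625, 5.
f(3.875) ≈ 0.1038, f(4.25) ≈ -0.6020, f(4.625) ≈ -0.9848, f(5) ≈ -0.8391.
Sum = Δs · [f(3.875) + f(4.25) + f(4.625) + f(5)].
Sum ≈ -0.8708.

-0.8708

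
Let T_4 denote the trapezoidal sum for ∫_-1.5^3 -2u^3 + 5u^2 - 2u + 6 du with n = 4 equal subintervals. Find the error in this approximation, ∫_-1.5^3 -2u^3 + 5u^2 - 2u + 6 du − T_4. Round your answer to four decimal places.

Exact integral: ∫_-1.5^3 f(u) du = 32.90625.
T_4 ≈ 33.380859.
Error ≈ 32.90625 − 33.380859 ≈ -0.4746.

-0.4746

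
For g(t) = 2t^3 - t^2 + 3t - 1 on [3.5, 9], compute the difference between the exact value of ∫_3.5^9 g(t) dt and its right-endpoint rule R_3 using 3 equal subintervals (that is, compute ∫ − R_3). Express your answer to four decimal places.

Exact integral: ∫_3.5^9 g(t) dt ≈ 3074.385417.
R_3 ≈ 4396.842593.
Error ≈ 3074.385417 − 4396.842593 ≈ -1322.4572.

-1322.4572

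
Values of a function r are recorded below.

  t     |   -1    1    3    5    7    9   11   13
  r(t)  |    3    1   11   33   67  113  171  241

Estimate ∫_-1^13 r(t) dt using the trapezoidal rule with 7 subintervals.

Δt = 2.
T_7 = (2/2)·[3 + 2·1 + 2·11 + 2·33 + 2·67 + 2·113 + 2·171 + 241] = 1036.

1036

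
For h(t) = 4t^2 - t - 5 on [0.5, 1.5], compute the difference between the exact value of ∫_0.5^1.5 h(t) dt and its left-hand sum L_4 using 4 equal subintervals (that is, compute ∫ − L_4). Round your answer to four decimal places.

Exact integral: ∫_0.5^1.5 h(t) dt ≈ -1.666667.
L_4 = -2.5.
Error ≈ -1.666667 − (-2.5) ≈ 0.8333.

0.8333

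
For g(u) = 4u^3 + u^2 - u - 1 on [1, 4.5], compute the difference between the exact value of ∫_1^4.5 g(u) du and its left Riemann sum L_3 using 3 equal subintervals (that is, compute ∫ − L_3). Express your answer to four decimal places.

Exact integral: ∫_1^4.5 g(u) du ≈ 425.979167.
L_3 ≈ 233.495370.
Error ≈ 425.979167 − 233.495370 ≈ 192.4838.

192.4838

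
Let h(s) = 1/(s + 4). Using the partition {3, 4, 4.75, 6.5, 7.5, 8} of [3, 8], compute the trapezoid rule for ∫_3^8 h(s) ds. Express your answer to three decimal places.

Subinterval widths: 1, 0.75, 1.75, 1, 0.5.
h(3) = 1/7, h(4) = 0.125, h(4.75) = 4/35, h(6.5) = 2/21, h(7.5) = 2/23, h(8) = 1/12.
On each subinterval the trapezoid contributes (Δs_i/2)·[h(s_{i-1}) + h(s_i)].
Sum ≈ 0.541.

0.541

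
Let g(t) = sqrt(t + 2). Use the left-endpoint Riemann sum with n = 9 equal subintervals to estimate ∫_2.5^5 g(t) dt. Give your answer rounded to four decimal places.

Δt = (5 − 2.5)/9 = 5/18.
Left endpoints: 2.5, 25/9, 55/18, 10/3, 65/18, 35/9, 25/6, 40/9, 85/18.
g(2.5) ≈ 2.1213, g(25/9) ≈ 2.1858, g(55/18) ≈ 2.2485, g(10/3) ≈ 2.3094, g(65/18) ≈ 2.3688, g(35/9) ≈ 2.4267, g(25/6) ≈ 2.4833, g(40/9) ≈ 2.5386, g(85/18) ≈ 2.5927.
Sum = Δt · [g(2.5) + g(25/9) + g(55/18) + ...].
Sum ≈ 5.9097.

5.9097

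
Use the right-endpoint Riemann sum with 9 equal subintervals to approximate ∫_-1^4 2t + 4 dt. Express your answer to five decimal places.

Δt = (4 − (-1))/9 = 5/9.
Right endpoints: -4/9, 1/9, 2/3, 11/9, 16/9, 7/3, 26/9, 31/9, 4.
f(-4/9) = 28/9, f(1/9) = 38/9, f(2/3) = 16/3, f(11/9) = 58/9, f(16/9) = 68/9, f(7/3) = 26/3, f(26/9) = 88/9, f(31/9) = 98/9, f(4) = 12.
Sum = Δt · [f(-4/9) + f(1/9) + f(2/3) + ...].
Sum ≈ 37.77778.

37.77778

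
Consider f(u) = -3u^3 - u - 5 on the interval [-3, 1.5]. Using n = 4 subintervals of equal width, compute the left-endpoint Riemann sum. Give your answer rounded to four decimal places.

98.0244

Δu = (1.5 − (-3))/4 = 1.125.
Left endpoints: -3, -1.875, -0.75, 0.375.
f(-3) = 79, f(-1.875) = 8525/512, f(-0.75) = -2.984375, f(0.375) = -2833/512.
Sum = Δu · [f(-3) + f(-1.875) + f(-0.75) + f(0.375)].
Sum ≈ 98.0244.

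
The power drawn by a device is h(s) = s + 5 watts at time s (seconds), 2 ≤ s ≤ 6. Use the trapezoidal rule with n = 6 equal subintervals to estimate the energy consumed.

36

Δs = (6 − 2)/6 = 2/3.
h(2) = 7, h(8/3) = 23/3, h(10/3) = 25/3, h(4) = 9, h(14/3) = 29/3, h(16/3) = 31/3, h(6) = 11.
T_6 = (Δs/2)·[h(s_0) + 2h(s_1) + ... + 2h(s_{5}) + h(s_6)].
Sum = 36.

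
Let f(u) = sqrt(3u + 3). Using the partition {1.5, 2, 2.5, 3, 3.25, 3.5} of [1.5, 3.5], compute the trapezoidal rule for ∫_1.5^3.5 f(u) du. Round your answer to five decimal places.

Subinterval widths: 0.5, 0.5, 0.5, 0.25, 0.25.
f(1.5) ≈ 2.73861, f(2) ≈ 3.00000, f(2.5) ≈ 3.24037, f(3) ≈ 3.46410, f(3.25) ≈ 3.57071, f(3.5) ≈ 3.67423.
On each subinterval the trapezoid contributes (Δu_i/2)·[f(u_{i-1}) + f(u_i)].
Sum ≈ 6.45583.

6.45583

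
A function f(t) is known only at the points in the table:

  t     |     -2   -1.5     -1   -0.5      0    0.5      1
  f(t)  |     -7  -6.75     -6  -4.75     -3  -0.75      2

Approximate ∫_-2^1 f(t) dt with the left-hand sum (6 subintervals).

-14.125

Δt = 0.5.
Sum = 0.5·[(-7) + (-6.75) + (-6) + (-4.75) + (-3) + (-0.75)] = -14.125.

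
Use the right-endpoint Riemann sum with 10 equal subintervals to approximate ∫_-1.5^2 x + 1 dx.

Δx = (2 − (-1.5))/10 = 0.35.
Right endpoints: -1.15, -0.8, -0.45, -0.1, 0.25, 0.6, 0.95, 1.3, 1.65, 2.
f(-1.15) = -0.15, f(-0.8) = 0.2, f(-0.45) = 0.55, f(-0.1) = 0.9, f(0.25) = 1.25, f(0.6) = 1.6, f(0.95) = 1.95, f(1.3) = 2.3, f(1.65) = 2.65, f(2) = 3.
Sum = Δx · [f(-1.15) + f(-0.8) + f(-0.45) + ...].
Sum = 4.9875.

4.9875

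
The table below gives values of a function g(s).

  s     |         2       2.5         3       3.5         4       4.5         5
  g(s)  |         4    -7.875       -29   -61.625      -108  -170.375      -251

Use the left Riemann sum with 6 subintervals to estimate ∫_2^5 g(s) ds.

-186.4375

Δs = 0.5.
Sum = 0.5·[4 + (-7.875) + (-29) + (-61.625) + (-108) + (-170.375)] = -186.4375.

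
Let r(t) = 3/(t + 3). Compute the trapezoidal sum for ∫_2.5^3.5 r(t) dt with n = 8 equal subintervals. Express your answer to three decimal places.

Δt = (3.5 − 2.5)/8 = 0.125.
r(2.5) = 6/11, r(2.625) = 8/15, r(2.75) = 12/23, r(2.875) = 24/47, r(3) = 0.5, r(3.125) = 24/49, r(3.25) = 0.48, r(3.375) = 8/17, r(3.5) = 6/13.
T_8 = (Δt/2)·[r(t_0) + 2r(t_1) + ... + 2r(t_{7}) + r(t_8)].
Sum ≈ 0.501.

0.501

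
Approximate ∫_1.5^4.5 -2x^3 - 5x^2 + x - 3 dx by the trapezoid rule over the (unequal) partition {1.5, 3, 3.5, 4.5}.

Subinterval widths: 1.5, 0.5, 1.
f(1.5) = -19.5, f(3) = -99, f(3.5) = -146.5, f(4.5) = -282.
On each subinterval the trapezoid contributes (Δx_i/2)·[f(x_{i-1}) + f(x_i)].
Sum = -364.5.

-364.5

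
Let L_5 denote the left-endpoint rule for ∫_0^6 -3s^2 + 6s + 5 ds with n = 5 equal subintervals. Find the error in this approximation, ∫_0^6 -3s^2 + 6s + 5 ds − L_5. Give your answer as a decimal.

-38.88

Exact integral: ∫_0^6 f(s) ds = -78.
L_5 = -39.12.
Error = -78 − (-39.12) = -38.88.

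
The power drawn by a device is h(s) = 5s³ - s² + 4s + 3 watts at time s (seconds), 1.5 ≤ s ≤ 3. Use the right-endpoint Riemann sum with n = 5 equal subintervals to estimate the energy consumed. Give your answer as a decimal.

123.39

Δs = (3 − 1.5)/5 = 0.3.
Right endpoints: 1.8, 2.1, 2.4, 2.7, 3.
h(1.8) = 36.12, h(2.1) = 53.295, h(2.4) = 75.96, h(2.7) = 104.925, h(3) = 141.
Sum = Δs · [h(1.8) + h(2.1) + h(2.4) + h(2.7) + h(3)].
Sum = 123.39.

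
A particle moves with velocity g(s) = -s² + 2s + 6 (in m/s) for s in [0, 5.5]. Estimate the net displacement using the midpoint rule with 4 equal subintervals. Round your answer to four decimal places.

8.6582

Δs = (5.5 − 0)/4 = 1.375.
Midpoints: 0.6875, 2.0625, 3.4375, 4.8125.
g(0.6875) = 6.90234375, g(2.0625) = 5.87109375, g(3.4375) = 1.05859375, g(4.8125) = -7.53515625.
Sum = Δs · [g(0.6875) + g(2.0625) + g(3.4375) + g(4.8125)].
Sum ≈ 8.6582.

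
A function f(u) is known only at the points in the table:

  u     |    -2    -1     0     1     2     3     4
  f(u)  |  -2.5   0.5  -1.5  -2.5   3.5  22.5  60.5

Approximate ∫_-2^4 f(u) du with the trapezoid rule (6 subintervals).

Δu = 1.
T_6 = (1/2)·[(-2.5) + 2·0.5 + 2·(-1.5) + 2·(-2.5) + 2·3.5 + 2·22.5 + 60.5] = 51.5.

51.5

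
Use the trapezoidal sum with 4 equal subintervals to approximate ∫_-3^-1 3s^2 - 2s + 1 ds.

Δs = (-1 − (-3))/4 = 0.5.
f(-3) = 34, f(-2.5) = 24.75, f(-2) = 17, f(-1.5) = 10.75, f(-1) = 6.
T_4 = (Δs/2)·[f(s_0) + 2f(s_1) + 2f(s_2) + 2f(s_3) + f(s_4)].
Sum = 36.25.

36.25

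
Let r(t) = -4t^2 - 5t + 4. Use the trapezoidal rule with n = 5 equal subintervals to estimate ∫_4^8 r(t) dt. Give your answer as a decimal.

-703.04

Δt = (8 − 4)/5 = 0.8.
r(4) = -80, r(4.8) = -112.16, r(5.6) = -149.44, r(6.4) = -191.84, r(7.2) = -239.36, r(8) = -292.
T_5 = (Δt/2)·[r(t_0) + 2r(t_1) + ... + 2r(t_{4}) + r(t_5)].
Sum = -703.04.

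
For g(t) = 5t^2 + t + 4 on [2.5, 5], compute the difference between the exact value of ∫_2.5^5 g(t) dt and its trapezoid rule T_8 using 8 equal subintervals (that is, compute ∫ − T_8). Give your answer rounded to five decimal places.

Exact integral: ∫_2.5^5 g(t) dt ≈ 201.6666667.
T_8 ≈ 201.8701172.
Error ≈ 201.6666667 − 201.8701172 ≈ -0.20345.

-0.20345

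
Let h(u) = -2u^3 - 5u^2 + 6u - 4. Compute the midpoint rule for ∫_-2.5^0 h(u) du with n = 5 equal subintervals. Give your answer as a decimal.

Δu = (0 − (-2.5))/5 = 0.5.
Midpoints: -2.25, -1.75, -1.25, -0.75, -0.25.
h(-2.25) = -20.03125, h(-1.75) = -19.09375, h(-1.25) = -15.40625, h(-0.75) = -10.46875, h(-0.25) = -5.78125.
Sum = Δu · [h(-2.25) + h(-1.75) + h(-1.25) + h(-0.75) + h(-0.25)].
Sum = -35.390625.

-35.390625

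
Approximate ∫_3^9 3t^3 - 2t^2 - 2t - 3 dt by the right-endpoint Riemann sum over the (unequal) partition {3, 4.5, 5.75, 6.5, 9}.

Subinterval widths: 1.5, 1.25, 0.75, 2.5.
Right endpoints: 4.5, 5.75, 6.5, 9.
f(4.5) = 220.875, f(5.75) = 489.703125, f(6.5) = 723.375, f(9) = 2004.
Sum = Σ Δt_i · f(t_i).
Sum = 6495.97265625.

6495.97265625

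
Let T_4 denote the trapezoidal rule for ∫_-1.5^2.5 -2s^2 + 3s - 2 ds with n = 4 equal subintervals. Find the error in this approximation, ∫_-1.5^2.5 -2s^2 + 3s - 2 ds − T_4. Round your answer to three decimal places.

1.333

Exact integral: ∫_-1.5^2.5 f(s) ds ≈ -14.66667.
T_4 = -16.
Error ≈ -14.66667 − (-16) ≈ 1.333.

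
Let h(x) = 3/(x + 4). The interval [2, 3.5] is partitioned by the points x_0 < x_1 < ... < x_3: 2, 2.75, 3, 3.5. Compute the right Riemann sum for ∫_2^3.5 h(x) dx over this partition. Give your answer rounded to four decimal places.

0.6405

Subinterval widths: 0.75, 0.25, 0.5.
Right endpoints: 2.75, 3, 3.5.
h(2.75) = 4/9, h(3) = 3/7, h(3.5) = 0.4.
Sum = Σ Δx_i · h(x_i).
Sum ≈ 0.6405.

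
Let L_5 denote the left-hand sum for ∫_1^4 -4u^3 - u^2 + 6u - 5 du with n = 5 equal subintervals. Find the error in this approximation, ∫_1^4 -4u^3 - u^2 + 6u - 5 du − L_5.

Exact integral: ∫_1^4 f(u) du = -246.
L_5 = -176.88.
Error = -246 − (-176.88) = -69.12.

-69.12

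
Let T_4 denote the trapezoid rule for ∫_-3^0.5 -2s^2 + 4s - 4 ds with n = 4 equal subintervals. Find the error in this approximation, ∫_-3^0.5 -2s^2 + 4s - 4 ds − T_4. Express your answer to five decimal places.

0.89323

Exact integral: ∫_-3^0.5 f(s) ds ≈ -49.5833333.
T_4 = -50.4765625.
Error ≈ -49.5833333 − (-50.4765625) ≈ 0.89323.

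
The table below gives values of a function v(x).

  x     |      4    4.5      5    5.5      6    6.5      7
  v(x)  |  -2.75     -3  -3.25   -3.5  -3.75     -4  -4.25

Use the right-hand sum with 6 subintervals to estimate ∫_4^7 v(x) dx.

Δx = 0.5.
Sum = 0.5·[(-3) + (-3.25) + (-3.5) + (-3.75) + (-4) + (-4.25)] = -10.875.

-10.875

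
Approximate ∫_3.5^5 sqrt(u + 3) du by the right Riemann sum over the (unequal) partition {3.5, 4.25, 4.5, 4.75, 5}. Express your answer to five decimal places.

4.10717

Subinterval widths: 0.75, 0.25, 0.25, 0.25.
Right endpoints: 4.25, 4.5, 4.75, 5.
f(4.25) ≈ 2.69258, f(4.5) ≈ 2.73861, f(4.75) ≈ 2.78388, f(5) ≈ 2.82843.
Sum = Σ Δu_i · f(u_i).
Sum ≈ 4.10717.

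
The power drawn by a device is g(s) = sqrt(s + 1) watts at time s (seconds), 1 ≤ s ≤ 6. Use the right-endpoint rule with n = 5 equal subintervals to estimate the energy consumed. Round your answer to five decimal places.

11.06336

Δs = (6 − 1)/5 = 1.
Right endpoints: 2, 3, 4, 5, 6.
g(2) ≈ 1.73205, g(3) ≈ 2.00000, g(4) ≈ 2.23607, g(5) ≈ 2.44949, g(6) ≈ 2.64575.
Sum = Δs · [g(2) + g(3) + g(4) + g(5) + g(6)].
Sum ≈ 11.06336.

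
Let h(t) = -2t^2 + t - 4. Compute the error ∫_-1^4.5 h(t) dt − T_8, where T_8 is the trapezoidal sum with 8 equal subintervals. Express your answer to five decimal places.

0.86654

Exact integral: ∫_-1^4.5 h(t) dt ≈ -73.7916667.
T_8 ≈ -74.6582031.
Error ≈ -73.7916667 − (-74.6582031) ≈ 0.86654.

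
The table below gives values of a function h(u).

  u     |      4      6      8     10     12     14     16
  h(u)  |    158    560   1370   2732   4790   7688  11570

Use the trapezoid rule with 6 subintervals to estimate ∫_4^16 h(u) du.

46008

Δu = 2.
T_6 = (2/2)·[158 + 2·560 + 2·1370 + 2·2732 + 2·4790 + 2·7688 + 11570] = 46008.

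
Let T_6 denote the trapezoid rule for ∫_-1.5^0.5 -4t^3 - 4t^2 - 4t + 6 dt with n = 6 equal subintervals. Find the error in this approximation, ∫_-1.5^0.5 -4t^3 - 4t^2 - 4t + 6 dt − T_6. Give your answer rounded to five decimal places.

-0.07407

Exact integral: ∫_-1.5^0.5 f(t) dt ≈ 16.3333333.
T_6 ≈ 16.4074074.
Error ≈ 16.3333333 − 16.4074074 ≈ -0.07407.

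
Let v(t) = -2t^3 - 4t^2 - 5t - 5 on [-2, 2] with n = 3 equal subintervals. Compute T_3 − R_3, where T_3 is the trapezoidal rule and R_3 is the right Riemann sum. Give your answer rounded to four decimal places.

T_3 ≈ -46.074074.
R_3 ≈ -80.740741.
T_3 − R_3 ≈ 34.6667.

34.6667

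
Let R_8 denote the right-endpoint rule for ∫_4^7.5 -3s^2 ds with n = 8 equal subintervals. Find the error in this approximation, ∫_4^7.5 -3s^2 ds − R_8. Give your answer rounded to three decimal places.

Exact integral: ∫_4^7.5 f(s) ds = -357.875.
R_8 ≈ -384.62402.
Error ≈ -357.875 − (-384.62402) ≈ 26.749.

26.749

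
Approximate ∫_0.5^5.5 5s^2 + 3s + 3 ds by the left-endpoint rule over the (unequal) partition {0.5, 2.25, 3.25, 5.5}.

Subinterval widths: 1.75, 1, 2.25.
Left endpoints: 0.5, 2.25, 3.25.
f(0.5) = 5.75, f(2.25) = 35.0625, f(3.25) = 65.5625.
Sum = Σ Δs_i · f(s_i).
Sum = 192.640625.

192.640625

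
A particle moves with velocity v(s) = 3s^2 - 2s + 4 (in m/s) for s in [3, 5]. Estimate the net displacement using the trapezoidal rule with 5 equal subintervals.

90.16

Δs = (5 − 3)/5 = 0.4.
v(3) = 25, v(3.4) = 31.88, v(3.8) = 39.72, v(4.2) = 48.52, v(4.6) = 58.28, v(5) = 69.
T_5 = (Δs/2)·[v(s_0) + 2v(s_1) + ... + 2v(s_{4}) + v(s_5)].
Sum = 90.16.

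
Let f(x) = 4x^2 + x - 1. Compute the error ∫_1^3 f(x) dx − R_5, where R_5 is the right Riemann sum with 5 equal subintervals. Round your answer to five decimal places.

Exact integral: ∫_1^3 f(x) dx ≈ 36.6666667.
R_5 = 43.68.
Error ≈ 36.6666667 − 43.68 ≈ -7.01333.

-7.01333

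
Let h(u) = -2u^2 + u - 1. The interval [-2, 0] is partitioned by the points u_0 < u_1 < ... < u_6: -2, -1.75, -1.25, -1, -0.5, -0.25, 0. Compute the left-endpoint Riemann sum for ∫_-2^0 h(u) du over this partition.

Subinterval widths: 0.25, 0.5, 0.25, 0.5, 0.25, 0.25.
Left endpoints: -2, -1.75, -1.25, -1, -0.5, -0.25.
h(-2) = -11, h(-1.75) = -8.875, h(-1.25) = -5.375, h(-1) = -4, h(-0.5) = -2, h(-0.25) = -1.375.
Sum = Σ Δu_i · h(u_i).
Sum = -11.375.

-11.375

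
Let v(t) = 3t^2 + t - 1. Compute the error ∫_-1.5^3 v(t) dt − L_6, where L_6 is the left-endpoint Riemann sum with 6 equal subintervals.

Exact integral: ∫_-1.5^3 v(t) dt = 29.25.
L_6 = 21.234375.
Error = 29.25 − 21.234375 = 8.015625.

8.015625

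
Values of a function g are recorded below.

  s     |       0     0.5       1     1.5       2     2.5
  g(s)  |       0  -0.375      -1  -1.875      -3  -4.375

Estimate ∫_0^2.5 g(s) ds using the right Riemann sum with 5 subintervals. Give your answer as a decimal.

Δs = 0.5.
Sum = 0.5·[(-0.375) + (-1) + (-1.875) + (-3) + (-4.375)] = -5.3125.

-5.3125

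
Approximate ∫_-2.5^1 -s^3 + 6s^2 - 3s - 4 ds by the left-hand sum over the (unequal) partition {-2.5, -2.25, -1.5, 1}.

Subinterval widths: 0.25, 0.75, 2.5.
Left endpoints: -2.5, -2.25, -1.5.
f(-2.5) = 56.625, f(-2.25) = 44.515625, f(-1.5) = 17.375.
Sum = Σ Δs_i · f(s_i).
Sum = 90.98046875.

90.98046875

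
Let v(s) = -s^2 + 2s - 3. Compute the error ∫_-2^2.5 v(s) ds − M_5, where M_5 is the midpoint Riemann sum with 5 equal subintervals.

Exact integral: ∫_-2^2.5 v(s) ds = -19.125.
M_5 = -18.82125.
Error = -19.125 − (-18.82125) = -0.30375.

-0.30375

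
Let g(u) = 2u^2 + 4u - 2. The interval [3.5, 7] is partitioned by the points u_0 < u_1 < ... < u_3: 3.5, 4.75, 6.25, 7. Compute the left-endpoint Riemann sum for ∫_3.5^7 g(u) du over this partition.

214.65625

Subinterval widths: 1.25, 1.5, 0.75.
Left endpoints: 3.5, 4.75, 6.25.
g(3.5) = 36.5, g(4.75) = 62.125, g(6.25) = 101.125.
Sum = Σ Δu_i · g(u_i).
Sum = 214.65625.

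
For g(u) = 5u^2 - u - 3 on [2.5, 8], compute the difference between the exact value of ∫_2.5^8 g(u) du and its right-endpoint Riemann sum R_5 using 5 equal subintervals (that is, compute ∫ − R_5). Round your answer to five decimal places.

-161.33333

Exact integral: ∫_2.5^8 g(u) du ≈ 781.9166667.
R_5 = 943.25.
Error ≈ 781.9166667 − 943.25 ≈ -161.33333.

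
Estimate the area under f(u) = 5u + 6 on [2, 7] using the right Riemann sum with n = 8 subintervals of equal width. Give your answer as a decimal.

150.3125

Δu = (7 − 2)/8 = 0.625.
Right endpoints: 2.625, 3.25, 3.875, 4.5, 5.125, 5.75, 6.375, 7.
f(2.625) = 19.125, f(3.25) = 22.25, f(3.875) = 25.375, f(4.5) = 28.5, f(5.125) = 31.625, f(5.75) = 34.75, f(6.375) = 37.875, f(7) = 41.
Sum = Δu · [f(2.625) + f(3.25) + f(3.875) + ...].
Sum = 150.3125.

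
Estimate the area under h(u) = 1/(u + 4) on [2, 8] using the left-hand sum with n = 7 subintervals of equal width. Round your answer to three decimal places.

Δu = (8 − 2)/7 = 6/7.
Left endpoints: 2, 20/7, 26/7, 32/7, 38/7, 44/7, 50/7.
h(2) = 1/6, h(20/7) = 7/48, h(26/7) = 7/54, h(32/7) = 7/60, h(38/7) = 7/66, h(44/7) = 7/72, h(50/7) = 7/78.
Sum = Δu · [h(2) + h(20/7) + h(26/7) + ...].
Sum ≈ 0.730.

0.730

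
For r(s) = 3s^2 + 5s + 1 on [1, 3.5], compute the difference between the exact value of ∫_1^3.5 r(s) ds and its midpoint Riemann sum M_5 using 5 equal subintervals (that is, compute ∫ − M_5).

0.15625

Exact integral: ∫_1^3.5 r(s) ds = 72.5.
M_5 = 72.34375.
Error = 72.5 − 72.34375 = 0.15625.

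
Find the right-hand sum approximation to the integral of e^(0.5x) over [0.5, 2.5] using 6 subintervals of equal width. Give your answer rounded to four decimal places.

4.7906

Δx = (2.5 − 0.5)/6 = 1/3.
Right endpoints: 5/6, 7/6, 1.5, 11/6, 13/6, 2.5.
f(5/6) ≈ 1.5169, f(7/6) ≈ 1.7920, f(1.5) ≈ 2.1170, f(11/6) ≈ 2.5009, f(13/6) ≈ 2.9545, f(2.5) ≈ 3.4903.
Sum = Δx · [f(5/6) + f(7/6) + f(1.5) + ...].
Sum ≈ 4.7906.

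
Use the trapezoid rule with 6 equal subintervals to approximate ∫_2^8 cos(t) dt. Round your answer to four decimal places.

Δt = (8 − 2)/6 = 1.
f(2) ≈ -0.4161, f(3) ≈ -0.9900, f(4) ≈ -0.6536, f(5) ≈ 0.2837, f(6) ≈ 0.9602, f(7) ≈ 0.7539, f(8) ≈ -0.1455.
T_6 = (Δt/2)·[f(t_0) + 2f(t_1) + ... + 2f(t_{5}) + f(t_6)].
Sum ≈ 0.0733.

0.0733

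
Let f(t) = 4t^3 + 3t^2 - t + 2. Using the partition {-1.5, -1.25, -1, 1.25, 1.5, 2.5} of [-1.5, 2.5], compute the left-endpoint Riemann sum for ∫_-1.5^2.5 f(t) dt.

27.78125

Subinterval widths: 0.25, 0.25, 2.25, 0.25, 1.
Left endpoints: -1.5, -1.25, -1, 1.25, 1.5.
f(-1.5) = -3.25, f(-1.25) = 0.125, f(-1) = 2, f(1.25) = 13.25, f(1.5) = 20.75.
Sum = Σ Δt_i · f(t_i).
Sum = 27.78125.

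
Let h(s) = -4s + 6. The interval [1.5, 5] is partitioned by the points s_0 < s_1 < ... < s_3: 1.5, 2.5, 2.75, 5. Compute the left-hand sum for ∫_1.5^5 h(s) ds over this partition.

Subinterval widths: 1, 0.25, 2.25.
Left endpoints: 1.5, 2.5, 2.75.
h(1.5) = 0, h(2.5) = -4, h(2.75) = -5.
Sum = Σ Δs_i · h(s_i).
Sum = -12.25.

-12.25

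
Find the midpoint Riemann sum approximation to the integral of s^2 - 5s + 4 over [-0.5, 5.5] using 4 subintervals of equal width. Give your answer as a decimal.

3.375

Δs = (5.5 − (-0.5))/4 = 1.5.
Midpoints: 0.25, 1.75, 3.25, 4.75.
f(0.25) = 2.8125, f(1.75) = -1.6875, f(3.25) = -1.6875, f(4.75) = 2.8125.
Sum = Δs · [f(0.25) + f(1.75) + f(3.25) + f(4.75)].
Sum = 3.375.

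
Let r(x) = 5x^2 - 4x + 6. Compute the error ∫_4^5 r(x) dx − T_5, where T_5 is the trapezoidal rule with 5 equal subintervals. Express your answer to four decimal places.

-0.0333

Exact integral: ∫_4^5 r(x) dx ≈ 89.666667.
T_5 = 89.7.
Error ≈ 89.666667 − 89.7 ≈ -0.0333.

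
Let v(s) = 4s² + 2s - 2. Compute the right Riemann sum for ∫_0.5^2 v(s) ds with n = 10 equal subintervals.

Δs = (2 − 0.5)/10 = 0.15.
Right endpoints: 0.65, 0.8, 0.95, 1.1, 1.25, 1.4, 1.55, 1.7, 1.85, 2.
v(0.65) = 0.99, v(0.8) = 2.16, v(0.95) = 3.51, v(1.1) = 5.04, v(1.25) = 6.75, v(1.4) = 8.64, v(1.55) = 10.71, v(1.7) = 12.96, v(1.85) = 15.39, v(2) = 18.
Sum = Δs · [v(0.65) + v(0.8) + v(0.95) + ...].
Sum = 12.6225.

12.6225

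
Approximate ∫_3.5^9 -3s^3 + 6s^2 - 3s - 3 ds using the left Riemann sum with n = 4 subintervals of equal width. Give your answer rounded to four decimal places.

-2499.7822

Δs = (9 − 3.5)/4 = 1.375.
Left endpoints: 3.5, 4.875, 6.25, 7.625.
f(3.5) = -68.625, f(4.875) = -113973/512, f(6.25) = -519.796875, f(7.625) = -515583/512.
Sum = Δs · [f(3.5) + f(4.875) + f(6.25) + f(7.625)].
Sum ≈ -2499.7822.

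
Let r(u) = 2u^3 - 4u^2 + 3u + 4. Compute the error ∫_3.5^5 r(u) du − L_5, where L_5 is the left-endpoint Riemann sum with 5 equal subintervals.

17.17875

Exact integral: ∫_3.5^5 r(u) du = 153.09375.
L_5 = 135.915.
Error = 153.09375 − 135.915 = 17.17875.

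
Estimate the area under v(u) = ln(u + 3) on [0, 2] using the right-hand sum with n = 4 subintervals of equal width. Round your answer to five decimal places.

2.87629

Δu = (2 − 0)/4 = 0.5.
Right endpoints: 0.5, 1, 1.5, 2.
v(0.5) ≈ 1.25276, v(1) ≈ 1.38629, v(1.5) ≈ 1.50408, v(2) ≈ 1.60944.
Sum = Δu · [v(0.5) + v(1) + v(1.5) + v(2)].
Sum ≈ 2.87629.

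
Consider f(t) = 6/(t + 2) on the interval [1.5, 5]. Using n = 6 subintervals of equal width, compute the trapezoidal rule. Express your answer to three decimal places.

4.169

Δt = (5 − 1.5)/6 = 7/12.
f(1.5) = 12/7, f(25/12) = 72/49, f(8/3) = 9/7, f(3.25) = 8/7, f(23/6) = 36/35, f(53/12) = 72/77, f(5) = 6/7.
T_6 = (Δt/2)·[f(t_0) + 2f(t_1) + ... + 2f(t_{5}) + f(t_6)].
Sum ≈ 4.169.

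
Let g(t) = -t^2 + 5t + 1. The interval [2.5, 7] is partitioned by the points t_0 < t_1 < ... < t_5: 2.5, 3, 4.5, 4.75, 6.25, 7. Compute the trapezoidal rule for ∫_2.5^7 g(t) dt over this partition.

Subinterval widths: 0.5, 1.5, 0.25, 1.5, 0.75.
g(2.5) = 7.25, g(3) = 7, g(4.5) = 3.25, g(4.75) = 2.1875, g(6.25) = -6.8125, g(7) = -13.
On each subinterval the trapezoid contributes (Δt_i/2)·[g(t_{i-1}) + g(t_i)].
Sum = 1.03125.

1.03125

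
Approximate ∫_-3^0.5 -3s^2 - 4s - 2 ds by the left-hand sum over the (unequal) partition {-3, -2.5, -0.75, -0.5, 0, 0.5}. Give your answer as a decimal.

-28.859375

Subinterval widths: 0.5, 1.75, 0.25, 0.5, 0.5.
Left endpoints: -3, -2.5, -0.75, -0.5, 0.
f(-3) = -17, f(-2.5) = -10.75, f(-0.75) = -0.6875, f(-0.5) = -0.75, f(0) = -2.
Sum = Σ Δs_i · f(s_i).
Sum = -28.859375.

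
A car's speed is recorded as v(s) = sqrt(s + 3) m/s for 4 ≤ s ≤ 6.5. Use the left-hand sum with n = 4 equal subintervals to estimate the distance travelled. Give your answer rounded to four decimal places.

7.0365

Δs = (6.5 − 4)/4 = 0.625.
Left endpoints: 4, 4.625, 5.25, 5.875.
v(4) ≈ 2.6458, v(4.625) ≈ 2.7613, v(5.25) ≈ 2.8723, v(5.875) ≈ 2.9791.
Sum = Δs · [v(4) + v(4.625) + v(5.25) + v(5.875)].
Sum ≈ 7.0365.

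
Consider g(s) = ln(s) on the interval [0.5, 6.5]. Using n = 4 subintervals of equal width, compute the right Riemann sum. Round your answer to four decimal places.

Δs = (6.5 − 0.5)/4 = 1.5.
Right endpoints: 2, 3.5, 5, 6.5.
g(2) ≈ 0.6931, g(3.5) ≈ 1.2528, g(5) ≈ 1.6094, g(6.5) ≈ 1.8718.
Sum = Δs · [g(2) + g(3.5) + g(5) + g(6.5)].
Sum ≈ 8.1407.

8.1407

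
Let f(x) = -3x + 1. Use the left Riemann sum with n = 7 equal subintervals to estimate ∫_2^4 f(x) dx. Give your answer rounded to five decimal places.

-15.14286

Δx = (4 − 2)/7 = 2/7.
Left endpoints: 2, 16/7, 18/7, 20/7, 22/7, 24/7, 26/7.
f(2) = -5, f(16/7) = -41/7, f(18/7) = -47/7, f(20/7) = -53/7, f(22/7) = -59/7, f(24/7) = -65/7, f(26/7) = -71/7.
Sum = Δx · [f(2) + f(16/7) + f(18/7) + ...].
Sum ≈ -15.14286.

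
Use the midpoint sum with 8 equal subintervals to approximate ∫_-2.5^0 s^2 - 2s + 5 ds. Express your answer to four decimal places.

Δs = (0 − (-2.5))/8 = 0.3125.
Midpoints: -2.34375, -2.03125, -1.71875, -1.40625, -1.09375, -0.78125, -0.46875, -0.15625.
f(-2.34375) = 15545/1024, f(-2.03125) = 13505/1024, f(-1.71875) = 11665/1024, f(-1.40625) = 10025/1024, f(-1.09375) = 8585/1024, f(-0.78125) = 7345/1024, f(-0.46875) = 6305/1024, f(-0.15625) = 5465/1024.
Sum = Δs · [f(-2.34375) + f(-2.03125) + f(-1.71875) + ...].
Sum ≈ 23.9380.

23.9380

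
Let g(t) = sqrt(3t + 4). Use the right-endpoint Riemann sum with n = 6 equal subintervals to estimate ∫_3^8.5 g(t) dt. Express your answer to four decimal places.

Δt = (8.5 − 3)/6 = 11/12.
Right endpoints: 47/12, 29/6, 5.75, 20/3, 91/12, 8.5.
g(47/12) ≈ 3.9686, g(29/6) ≈ 4.3012, g(5.75) ≈ 4.6098, g(20/3) ≈ 4.8990, g(91/12) ≈ 5.1720, g(8.5) ≈ 5.4314.
Sum = Δt · [g(47/12) + g(29/6) + g(5.75) + ...].
Sum ≈ 26.0168.

26.0168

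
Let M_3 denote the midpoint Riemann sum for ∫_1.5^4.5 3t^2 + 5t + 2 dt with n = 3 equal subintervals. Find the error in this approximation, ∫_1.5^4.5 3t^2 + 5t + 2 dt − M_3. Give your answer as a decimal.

Exact integral: ∫_1.5^4.5 f(t) dt = 138.75.
M_3 = 138.
Error = 138.75 − 138 = 0.75.

0.75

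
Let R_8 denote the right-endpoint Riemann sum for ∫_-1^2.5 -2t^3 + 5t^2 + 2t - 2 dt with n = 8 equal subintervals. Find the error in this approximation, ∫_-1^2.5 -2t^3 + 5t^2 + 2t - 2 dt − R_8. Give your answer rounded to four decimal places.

Exact integral: ∫_-1^2.5 f(t) dt ≈ 6.927083.
R_8 ≈ 6.982910.
Error ≈ 6.927083 − 6.982910 ≈ -0.0558.

-0.0558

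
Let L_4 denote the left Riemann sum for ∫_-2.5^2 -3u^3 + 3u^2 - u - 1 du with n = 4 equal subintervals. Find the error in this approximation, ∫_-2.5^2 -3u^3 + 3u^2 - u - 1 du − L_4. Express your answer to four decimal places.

Exact integral: ∫_-2.5^2 f(u) du = 37.546875.
L_4 ≈ 88.725586.
Error ≈ 37.546875 − 88.725586 ≈ -51.1787.

-51.1787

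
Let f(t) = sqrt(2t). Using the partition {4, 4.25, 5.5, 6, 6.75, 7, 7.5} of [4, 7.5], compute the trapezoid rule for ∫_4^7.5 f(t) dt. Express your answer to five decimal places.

11.81576

Subinterval widths: 0.25, 1.25, 0.5, 0.75, 0.25, 0.5.
f(4) ≈ 2.82843, f(4.25) ≈ 2.91548, f(5.5) ≈ 3.31662, f(6) ≈ 3.46410, f(6.75) ≈ 3.67423, f(7) ≈ 3.74166, f(7.5) ≈ 3.87298.
On each subinterval the trapezoid contributes (Δt_i/2)·[f(t_{i-1}) + f(t_i)].
Sum ≈ 11.81576.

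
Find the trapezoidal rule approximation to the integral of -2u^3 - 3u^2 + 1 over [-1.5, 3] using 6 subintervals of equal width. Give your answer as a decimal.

-67.0078125

Δu = (3 − (-1.5))/6 = 0.75.
f(-1.5) = 1, f(-0.75) = 0.15625, f(0) = 1, f(0.75) = -1.53125, f(1.5) = -12.5, f(2.25) = -36.96875, f(3) = -80.
T_6 = (Δu/2)·[f(u_0) + 2f(u_1) + ... + 2f(u_{5}) + f(u_6)].
Sum = -67.0078125.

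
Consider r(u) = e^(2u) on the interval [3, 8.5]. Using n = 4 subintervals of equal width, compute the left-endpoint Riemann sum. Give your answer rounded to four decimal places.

2268205.9881

Δu = (8.5 − 3)/4 = 1.375.
Left endpoints: 3, 4.375, 5.75, 7.125.
r(3) ≈ 403.4288, r(4.375) ≈ 6310.6881, r(5.75) ≈ 98715.7710, r(7.125) ≈ 1544174.4671.
Sum = Δu · [r(3) + r(4.375) + r(5.75) + r(7.125)].
Sum ≈ 2268205.9881.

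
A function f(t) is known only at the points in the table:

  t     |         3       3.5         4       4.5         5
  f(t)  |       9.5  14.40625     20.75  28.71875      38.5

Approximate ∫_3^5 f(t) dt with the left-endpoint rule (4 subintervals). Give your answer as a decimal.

36.6875

Δt = 0.5.
Sum = 0.5·[9.5 + 14.40625 + 20.75 + 28.71875] = 36.6875.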